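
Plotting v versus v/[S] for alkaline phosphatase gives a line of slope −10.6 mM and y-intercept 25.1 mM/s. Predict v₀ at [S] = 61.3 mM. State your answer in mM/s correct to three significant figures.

21.4 mM/s

In the Eadie–Hofstee form v = Vmax − Km·(v/[S]), the slope is −Km and the intercept is Vmax, so Km = 10.6 mM and Vmax = 25.1 mM/s.
v = 25.1 × 61.3/(10.6 + 61.3) = 21.4 mM/s.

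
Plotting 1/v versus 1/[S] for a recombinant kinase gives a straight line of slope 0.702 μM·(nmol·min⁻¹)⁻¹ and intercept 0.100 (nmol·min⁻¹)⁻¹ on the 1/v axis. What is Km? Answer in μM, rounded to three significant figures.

7.02 μM

y-intercept = 1/Vmax ⇒ Vmax = 10.0 nmol·min⁻¹; slope = Km/Vmax ⇒ Km = slope × Vmax.
Km = 0.702 × 10.0 = 7.02 μM.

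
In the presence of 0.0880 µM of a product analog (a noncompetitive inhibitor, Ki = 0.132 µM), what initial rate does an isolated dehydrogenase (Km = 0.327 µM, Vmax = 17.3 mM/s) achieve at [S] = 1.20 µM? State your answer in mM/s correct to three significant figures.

8.16 mM/s

α = 1 + [I]/Ki = 1 + 0.0880/0.132 = 1.667.
For a noncompetitive inhibitor, Vmax is reduced to Vmax/α while Km is unchanged: Km,app = 0.327 µM, Vmax,app = 10.4 mM/s.
v = Vmax,app·[S]/(Km,app + [S]) = 10.4 × 1.20/(0.327 + 1.20) = 8.16 mM/s.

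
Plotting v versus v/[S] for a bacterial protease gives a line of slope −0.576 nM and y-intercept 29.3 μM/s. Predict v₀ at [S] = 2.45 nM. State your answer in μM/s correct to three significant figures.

23.7 μM/s

In the Eadie–Hofstee form v = Vmax − Km·(v/[S]), the slope is −Km and the intercept is Vmax, so Km = 0.576 nM and Vmax = 29.3 μM/s.
v = 29.3 × 2.45/(0.576 + 2.45) = 23.7 μM/s.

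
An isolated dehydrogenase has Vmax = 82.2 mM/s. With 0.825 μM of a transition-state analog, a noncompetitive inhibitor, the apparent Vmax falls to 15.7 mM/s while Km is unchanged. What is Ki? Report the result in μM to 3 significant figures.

Noncompetitive: Vmax,app = Vmax/α with α = 1 + [I]/Ki.
α = Vmax/Vmax,app = 82.2/15.7 = 5.236.
Ki = [I]/(α − 1) = 0.825/4.236 = 0.195 μM.

0.195 μM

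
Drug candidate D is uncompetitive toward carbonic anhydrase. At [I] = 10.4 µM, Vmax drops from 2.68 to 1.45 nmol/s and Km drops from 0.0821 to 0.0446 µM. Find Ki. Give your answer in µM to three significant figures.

Uncompetitive: Vmax,app = Vmax/α (and Km,app = Km/α) with α = 1 + [I]/Ki.
α = Vmax/Vmax,app = 2.68/1.45 = 1.848.
Since α = 1 + [I]/Ki, [I]/Ki = 1.848 − 1 = 0.8483 and Ki = 10.4/0.8483 = 12.3 µM.

12.3 µM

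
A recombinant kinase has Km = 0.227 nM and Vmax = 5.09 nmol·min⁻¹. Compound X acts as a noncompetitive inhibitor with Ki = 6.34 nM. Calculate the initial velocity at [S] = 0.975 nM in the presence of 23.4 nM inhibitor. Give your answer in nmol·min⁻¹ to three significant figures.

0.880 nmol·min⁻¹

α = 1 + [I]/Ki = 1 + 23.4/6.34 = 4.691.
For a noncompetitive inhibitor, Vmax is reduced to Vmax/α while Km is unchanged: Km,app = 0.227 nM, Vmax,app = 1.09 nmol·min⁻¹.
v = Vmax,app·[S]/(Km,app + [S]) = 1.09 × 0.975/(0.227 + 0.975) = 0.880 nmol·min⁻¹.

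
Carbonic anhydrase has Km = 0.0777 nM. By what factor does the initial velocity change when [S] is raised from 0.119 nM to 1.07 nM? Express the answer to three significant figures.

1.54

Since Vmax cancels, v₂/v₁ = [S]₂(Km+[S]₁) / [S]₁(Km+[S]₂).
= 1.07×(0.0777+0.119) / (0.119×(0.0777+1.07)) = 0.2105/0.1366 = 1.54.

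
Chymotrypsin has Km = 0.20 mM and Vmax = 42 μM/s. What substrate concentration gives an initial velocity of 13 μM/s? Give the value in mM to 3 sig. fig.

Rearranging v = Vmax[S]/(Km+[S]) gives [S] = Km·v/(Vmax − v).
[S] = 0.20 × 13 / (42 − 13) = 2.600/29.00 = 0.0897 mM.

0.0897 mM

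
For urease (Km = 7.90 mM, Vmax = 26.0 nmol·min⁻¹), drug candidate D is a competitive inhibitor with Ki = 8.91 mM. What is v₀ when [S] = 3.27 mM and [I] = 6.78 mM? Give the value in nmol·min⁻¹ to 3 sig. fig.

With α = 1 + [I]/Ki = 1 + 6.78/8.91 = 1.761, the competitive rate law is v = Vmax[S] / (αKm + [S]).
v = 26.0×3.27 / (1.761×7.90 + 3.27) = 85.02/17.18 = 4.95 nmol·min⁻¹.

4.95 nmol·min⁻¹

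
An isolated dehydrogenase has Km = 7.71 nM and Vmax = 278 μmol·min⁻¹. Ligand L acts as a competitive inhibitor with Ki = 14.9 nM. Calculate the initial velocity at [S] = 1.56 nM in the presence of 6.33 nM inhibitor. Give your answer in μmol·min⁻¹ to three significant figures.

34.6 μmol·min⁻¹

With α = 1 + [I]/Ki = 1 + 6.33/14.9 = 1.425, the competitive rate law is v = Vmax[S] / (αKm + [S]).
v = 278×1.56 / (1.425×7.71 + 1.56) = 433.7/12.55 = 34.6 μmol·min⁻¹.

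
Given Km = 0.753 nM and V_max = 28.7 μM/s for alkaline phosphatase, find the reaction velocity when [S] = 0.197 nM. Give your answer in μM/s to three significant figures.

5.95 μM/s

v = Vmax·[S]/(Km + [S]) = 28.7 × 0.197 / (0.753 + 0.197)
  = 5.654 / 0.9500 = 5.95 μM/s.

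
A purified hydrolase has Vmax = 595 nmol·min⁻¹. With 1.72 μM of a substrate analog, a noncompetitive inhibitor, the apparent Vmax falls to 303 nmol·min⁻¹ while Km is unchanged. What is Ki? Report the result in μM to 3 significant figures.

Noncompetitive: Vmax,app = Vmax/α with α = 1 + [I]/Ki.
α = Vmax/Vmax,app = 595/303 = 1.964.
Ki = [I]/(α − 1) = 1.72/0.9637 = 1.78 μM.

1.78 μM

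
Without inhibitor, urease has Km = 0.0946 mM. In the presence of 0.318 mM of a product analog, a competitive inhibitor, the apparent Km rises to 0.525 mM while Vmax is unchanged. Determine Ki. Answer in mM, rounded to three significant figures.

0.0699 mM

Competitive: Km,app = α·Km with α = 1 + [I]/Ki.
α = Km,app/Km = 0.525/0.0946 = 5.550.
Ki = [I]/(α − 1) = 0.318/4.550 = 0.0699 mM.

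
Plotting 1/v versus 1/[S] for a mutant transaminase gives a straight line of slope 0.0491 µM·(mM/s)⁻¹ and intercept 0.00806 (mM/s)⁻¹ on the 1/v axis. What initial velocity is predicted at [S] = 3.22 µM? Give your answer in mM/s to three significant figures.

The y-intercept is 1/Vmax, so Vmax = 1/0.00806 = 124 mM/s.
The slope is Km/Vmax, so Km = 0.0491 × 124 = 6.09 µM.
Then v = 124 × 3.22/(6.09 + 3.22) = 42.9 mM/s.

42.9 mM/s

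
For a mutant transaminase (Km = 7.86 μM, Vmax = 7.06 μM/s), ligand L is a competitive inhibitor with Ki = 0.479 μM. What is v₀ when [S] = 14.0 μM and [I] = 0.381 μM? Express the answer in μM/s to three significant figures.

3.52 μM/s

With α = 1 + [I]/Ki = 1 + 0.381/0.479 = 1.795, the competitive rate law is v = Vmax[S] / (αKm + [S]).
v = 7.06×14.0 / (1.795×7.86 + 14.0) = 98.84/28.11 = 3.52 μM/s.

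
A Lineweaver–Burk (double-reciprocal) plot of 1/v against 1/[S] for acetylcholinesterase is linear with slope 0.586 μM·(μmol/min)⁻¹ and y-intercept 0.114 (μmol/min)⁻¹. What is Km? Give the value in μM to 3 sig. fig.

y-intercept = 1/Vmax ⇒ Vmax = 8.77 μmol/min; slope = Km/Vmax ⇒ Km = slope × Vmax.
Km = 0.586 × 8.77 = 5.14 μM.

5.14 μM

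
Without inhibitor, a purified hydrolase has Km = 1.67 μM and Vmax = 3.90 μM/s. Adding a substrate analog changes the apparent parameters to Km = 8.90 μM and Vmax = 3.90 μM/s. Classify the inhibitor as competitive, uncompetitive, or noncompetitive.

Km increases (1.67 → 8.90 μM) while Vmax is unchanged — the hallmark of competitive inhibition.

competitive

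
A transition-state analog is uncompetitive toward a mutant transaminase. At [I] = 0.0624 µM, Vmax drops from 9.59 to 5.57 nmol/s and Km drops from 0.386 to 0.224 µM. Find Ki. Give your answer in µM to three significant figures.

0.0865 µM

Uncompetitive: Vmax,app = Vmax/α (and Km,app = Km/α) with α = 1 + [I]/Ki.
α = Vmax/Vmax,app = 9.59/5.57 = 1.722.
Ki = [I]/(α − 1) = 0.0624/0.7217 = 0.0865 µM.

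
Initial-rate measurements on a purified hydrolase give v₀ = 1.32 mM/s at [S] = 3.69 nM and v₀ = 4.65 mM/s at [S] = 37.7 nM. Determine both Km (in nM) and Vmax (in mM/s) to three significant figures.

Km = 14.2 nM; Vmax = 6.40 mM/s

From v = Vmax[S]/(Km+[S]), each point gives Vmax = v(Km+[S])/[S].
Equating: 1.32(Km+3.69)/3.69 = 4.65(Km+37.7)/37.7.
0.3577·Km + 1.32 = 0.1233·Km + 4.65, so (0.3577 − 0.1233)·Km = 4.65 − 1.32.
Km = 3.330/0.2344 = 14.2 nM; then Vmax = 1.32(14.2+3.69)/3.69 = 6.40 mM/s.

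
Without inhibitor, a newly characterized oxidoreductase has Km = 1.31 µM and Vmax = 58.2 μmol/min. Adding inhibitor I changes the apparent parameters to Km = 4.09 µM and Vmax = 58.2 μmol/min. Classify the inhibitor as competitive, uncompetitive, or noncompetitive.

competitive

Km increases (1.31 → 4.09 µM) while Vmax is unchanged — the hallmark of competitive inhibition.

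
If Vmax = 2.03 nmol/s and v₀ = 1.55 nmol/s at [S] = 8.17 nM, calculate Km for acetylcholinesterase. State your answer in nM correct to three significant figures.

From v = Vmax[S]/(Km+[S]), Km = [S](Vmax − v)/v.
Km = 8.17 × (2.03 − 1.55) / 1.55 = 3.922/1.55 = 2.53 nM.

2.53 nM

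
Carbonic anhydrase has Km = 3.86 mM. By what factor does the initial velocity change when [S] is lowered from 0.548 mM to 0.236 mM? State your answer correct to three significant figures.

0.463

Since Vmax cancels, v₂/v₁ = [S]₂(Km+[S]₁) / [S]₁(Km+[S]₂).
= 0.236×(3.86+0.548) / (0.548×(3.86+0.236)) = 1.040/2.245 = 0.463.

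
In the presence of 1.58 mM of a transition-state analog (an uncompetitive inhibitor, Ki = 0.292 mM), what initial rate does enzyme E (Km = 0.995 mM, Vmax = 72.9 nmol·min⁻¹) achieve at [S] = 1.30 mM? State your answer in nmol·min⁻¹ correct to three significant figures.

With α = 1 + [I]/Ki = 1 + 1.58/0.292 = 6.411, the uncompetitive rate law is v = (Vmax/α)·[S] / (Km/α + [S]).
v = (72.9/6.411)×1.30 / (0.995/6.411 + 1.30) = 14.78/1.455 = 10.2 nmol·min⁻¹.

10.2 nmol·min⁻¹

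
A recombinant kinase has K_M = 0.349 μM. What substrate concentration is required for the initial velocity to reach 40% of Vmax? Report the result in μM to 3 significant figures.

v/Vmax = [S]/(Km+[S]) = 0.4, so [S] = Km·0.4/(1 − 0.4) = 0.349 × 0.6667.
[S] = 0.233 μM.

0.233 μM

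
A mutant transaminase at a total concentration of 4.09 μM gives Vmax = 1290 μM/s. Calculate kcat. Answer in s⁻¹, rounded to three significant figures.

315 s⁻¹

kcat = Vmax/[E]total = 1290 μM/s / 4.09 μM = 315 s⁻¹.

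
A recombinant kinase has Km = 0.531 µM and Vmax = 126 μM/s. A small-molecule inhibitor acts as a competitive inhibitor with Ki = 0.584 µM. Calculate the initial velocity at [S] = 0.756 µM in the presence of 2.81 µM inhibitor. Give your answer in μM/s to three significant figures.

24.8 μM/s

With α = 1 + [I]/Ki = 1 + 2.81/0.584 = 5.812, the competitive rate law is v = Vmax[S] / (αKm + [S]).
v = 126×0.756 / (5.812×0.531 + 0.756) = 95.26/3.842 = 24.8 μM/s.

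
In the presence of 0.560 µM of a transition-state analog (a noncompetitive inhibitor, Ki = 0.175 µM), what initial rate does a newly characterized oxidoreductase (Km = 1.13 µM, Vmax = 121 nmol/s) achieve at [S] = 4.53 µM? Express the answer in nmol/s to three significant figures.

With α = 1 + [I]/Ki = 1 + 0.560/0.175 = 4.200, the noncompetitive rate law is v = (Vmax/α)·[S] / (Km + [S]).
v = (121/4.200)×4.53 / (1.13 + 4.53) = 130.5/5.660 = 23.1 nmol/s.

23.1 nmol/s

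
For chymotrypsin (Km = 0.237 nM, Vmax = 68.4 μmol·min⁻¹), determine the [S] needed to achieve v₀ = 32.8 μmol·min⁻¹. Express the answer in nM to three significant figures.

Rearranging v = Vmax[S]/(Km+[S]) gives [S] = Km·v/(Vmax − v).
[S] = 0.237 × 32.8 / (68.4 − 32.8) = 7.774/35.60 = 0.218 nM.

0.218 nM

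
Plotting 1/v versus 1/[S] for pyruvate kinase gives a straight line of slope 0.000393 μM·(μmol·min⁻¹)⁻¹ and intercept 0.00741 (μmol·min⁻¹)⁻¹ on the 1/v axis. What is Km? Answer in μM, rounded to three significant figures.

y-intercept = 1/Vmax ⇒ Vmax = 135 μmol·min⁻¹; slope = Km/Vmax ⇒ Km = slope × Vmax.
Km = 0.000393 × 135 = 0.0530 μM.

0.0530 μM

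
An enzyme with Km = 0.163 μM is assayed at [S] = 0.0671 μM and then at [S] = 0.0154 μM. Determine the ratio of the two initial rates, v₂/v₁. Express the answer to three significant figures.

0.296

The fractional saturations are [S]/(Km+[S]) = 0.0671/0.2301 = 0.2916 and 0.0154/0.1784 = 0.08632.
v₂/v₁ is just their ratio: 0.08632/0.2916 = 0.296.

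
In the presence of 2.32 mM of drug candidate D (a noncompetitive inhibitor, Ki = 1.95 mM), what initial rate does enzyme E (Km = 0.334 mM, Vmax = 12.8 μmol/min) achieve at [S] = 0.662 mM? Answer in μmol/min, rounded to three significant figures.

3.89 μmol/min

α = 1 + [I]/Ki = 1 + 2.32/1.95 = 2.190.
For a noncompetitive inhibitor, Vmax is reduced to Vmax/α while Km is unchanged: Km,app = 0.334 mM, Vmax,app = 5.85 μmol/min.
v = Vmax,app·[S]/(Km,app + [S]) = 5.85 × 0.662/(0.334 + 0.662) = 3.89 μmol/min.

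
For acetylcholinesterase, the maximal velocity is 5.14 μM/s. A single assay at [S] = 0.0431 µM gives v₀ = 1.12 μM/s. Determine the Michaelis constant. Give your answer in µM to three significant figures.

0.155 µM

v/Vmax = 1.12/5.14 = 0.2179 = [S]/(Km+[S]).
So Km + [S] = [S]/0.2179 = 0.1978 µM, giving Km = 0.1978 − 0.0431 = 0.155 µM.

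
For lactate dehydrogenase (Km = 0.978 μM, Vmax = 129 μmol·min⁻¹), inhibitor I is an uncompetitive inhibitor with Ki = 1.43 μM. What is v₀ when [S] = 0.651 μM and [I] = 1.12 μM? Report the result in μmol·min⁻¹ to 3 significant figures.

39.3 μmol·min⁻¹

With α = 1 + [I]/Ki = 1 + 1.12/1.43 = 1.783, the uncompetitive rate law is v = (Vmax/α)·[S] / (Km/α + [S]).
v = (129/1.783)×0.651 / (0.978/1.783 + 0.651) = 47.09/1.199 = 39.3 μmol·min⁻¹.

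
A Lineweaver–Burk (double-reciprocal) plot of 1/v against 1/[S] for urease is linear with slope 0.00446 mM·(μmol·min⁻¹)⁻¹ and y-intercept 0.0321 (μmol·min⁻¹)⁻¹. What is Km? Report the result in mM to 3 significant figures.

y-intercept = 1/Vmax ⇒ Vmax = 31.2 μmol·min⁻¹; slope = Km/Vmax ⇒ Km = slope × Vmax.
Km = 0.00446 × 31.2 = 0.139 mM.

0.139 mM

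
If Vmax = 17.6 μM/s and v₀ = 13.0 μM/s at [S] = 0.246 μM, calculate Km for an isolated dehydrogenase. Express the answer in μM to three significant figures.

0.0870 μM

v/Vmax = 13.0/17.6 = 0.7386 = [S]/(Km+[S]).
So Km + [S] = [S]/0.7386 = 0.3330 μM, giving Km = 0.3330 − 0.246 = 0.0870 μM.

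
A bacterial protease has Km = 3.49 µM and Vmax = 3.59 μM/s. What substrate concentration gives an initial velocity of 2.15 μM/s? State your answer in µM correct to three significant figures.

The required fractional saturation is v/Vmax = 2.15/3.59 = 0.5989.
Then [S]/(Km+[S]) = 0.5989 ⇒ [S] = 3.49 × 0.5989/(1 − 0.5989) = 5.21 µM.

5.21 µM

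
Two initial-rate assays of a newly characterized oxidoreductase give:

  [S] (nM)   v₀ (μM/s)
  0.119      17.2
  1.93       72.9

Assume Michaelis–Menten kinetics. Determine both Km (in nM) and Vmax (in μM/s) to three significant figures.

Km = 0.522 nM; Vmax = 92.6 μM/s

From v = Vmax[S]/(Km+[S]), each point gives Vmax = v(Km+[S])/[S].
Equating: 17.2(Km+0.119)/0.119 = 72.9(Km+1.93)/1.93.
144.5·Km + 17.2 = 37.77·Km + 72.9, so (144.5 − 37.77)·Km = 72.9 − 17.2.
Km = 55.70/106.8 = 0.522 nM; then Vmax = 17.2(0.522+0.119)/0.119 = 92.6 μM/s.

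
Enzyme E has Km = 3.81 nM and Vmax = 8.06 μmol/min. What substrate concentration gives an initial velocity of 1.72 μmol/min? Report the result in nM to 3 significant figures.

The required fractional saturation is v/Vmax = 1.72/8.06 = 0.2134.
Then [S]/(Km+[S]) = 0.2134 ⇒ [S] = 3.81 × 0.2134/(1 − 0.2134) = 1.03 nM.

1.03 nM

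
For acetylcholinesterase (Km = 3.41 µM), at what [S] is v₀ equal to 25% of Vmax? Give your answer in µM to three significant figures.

1.14 µM

v/Vmax = [S]/(Km+[S]) = 0.25, so [S] = Km·0.25/(1 − 0.25) = 3.41 × 0.3333.
[S] = 1.14 µM.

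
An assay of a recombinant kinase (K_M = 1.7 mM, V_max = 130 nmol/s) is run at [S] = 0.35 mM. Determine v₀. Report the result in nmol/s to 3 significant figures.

22.2 nmol/s

[S]/(Km+[S]) = 0.35/2.050 = 0.1707, the fractional saturation.
v = 0.1707 × Vmax = 0.1707 × 130 = 22.2 nmol/s.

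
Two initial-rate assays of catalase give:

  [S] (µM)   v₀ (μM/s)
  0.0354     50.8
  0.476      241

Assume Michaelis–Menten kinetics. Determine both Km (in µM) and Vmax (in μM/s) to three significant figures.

In reciprocal form, 1/v = (Km/Vmax)·(1/[S]) + 1/Vmax. The two points give (1/[S], 1/v) = (28.25, 0.01969) and (2.101, 0.004149).
Slope = (0.01969 − 0.004149)/(28.25 − 2.101) = 0.0005941; intercept = 0.01969 − 0.0005941×28.25 = 0.002901.
Vmax = 1/intercept = 345 μM/s; Km = slope × Vmax = 0.0005941 × 345 = 0.205 µM.

Km = 0.205 µM; Vmax = 345 μM/s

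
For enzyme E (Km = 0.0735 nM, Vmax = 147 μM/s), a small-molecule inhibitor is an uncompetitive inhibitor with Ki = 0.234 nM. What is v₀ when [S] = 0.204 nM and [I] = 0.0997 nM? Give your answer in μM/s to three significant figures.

With α = 1 + [I]/Ki = 1 + 0.0997/0.234 = 1.426, the uncompetitive rate law is v = (Vmax/α)·[S] / (Km/α + [S]).
v = (147/1.426)×0.204 / (0.0735/1.426 + 0.204) = 21.03/0.2555 = 82.3 μM/s.

82.3 μM/s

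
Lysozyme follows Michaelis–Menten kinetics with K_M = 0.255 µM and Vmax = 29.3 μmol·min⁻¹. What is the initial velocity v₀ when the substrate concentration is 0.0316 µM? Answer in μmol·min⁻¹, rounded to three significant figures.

v = Vmax·[S]/(Km + [S]) = 29.3 × 0.0316 / (0.255 + 0.0316)
  = 0.9259 / 0.2866 = 3.23 μmol·min⁻¹.

3.23 μmol·min⁻¹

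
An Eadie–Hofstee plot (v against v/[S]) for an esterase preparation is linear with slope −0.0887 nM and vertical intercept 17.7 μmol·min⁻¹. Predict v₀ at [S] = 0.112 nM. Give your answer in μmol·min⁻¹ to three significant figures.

9.88 μmol·min⁻¹

In the Eadie–Hofstee form v = Vmax − Km·(v/[S]), the slope is −Km and the intercept is Vmax, so Km = 0.0887 nM and Vmax = 17.7 μmol·min⁻¹.
v = 17.7 × 0.112/(0.0887 + 0.112) = 9.88 μmol·min⁻¹.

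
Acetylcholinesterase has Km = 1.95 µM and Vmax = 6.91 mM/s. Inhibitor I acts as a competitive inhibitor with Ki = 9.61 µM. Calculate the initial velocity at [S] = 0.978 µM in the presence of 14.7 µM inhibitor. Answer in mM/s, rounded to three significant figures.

1.14 mM/s

With α = 1 + [I]/Ki = 1 + 14.7/9.61 = 2.530, the competitive rate law is v = Vmax[S] / (αKm + [S]).
v = 6.91×0.978 / (2.530×1.95 + 0.978) = 6.758/5.911 = 1.14 mM/s.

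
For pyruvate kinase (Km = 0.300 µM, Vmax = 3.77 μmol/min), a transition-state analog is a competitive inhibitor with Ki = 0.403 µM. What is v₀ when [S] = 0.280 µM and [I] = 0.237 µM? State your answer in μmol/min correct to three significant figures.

With α = 1 + [I]/Ki = 1 + 0.237/0.403 = 1.588, the competitive rate law is v = Vmax[S] / (αKm + [S]).
v = 3.77×0.280 / (1.588×0.300 + 0.280) = 1.056/0.7564 = 1.40 μmol/min.

1.40 μmol/min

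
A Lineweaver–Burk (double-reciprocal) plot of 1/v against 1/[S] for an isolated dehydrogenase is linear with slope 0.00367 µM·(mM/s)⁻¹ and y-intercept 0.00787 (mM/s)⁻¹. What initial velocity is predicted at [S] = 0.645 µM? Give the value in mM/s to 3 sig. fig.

73.7 mM/s

The y-intercept is 1/Vmax, so Vmax = 1/0.00787 = 127 mM/s.
The slope is Km/Vmax, so Km = 0.00367 × 127 = 0.466 µM.
Then v = 127 × 0.645/(0.466 + 0.645) = 73.7 mM/s.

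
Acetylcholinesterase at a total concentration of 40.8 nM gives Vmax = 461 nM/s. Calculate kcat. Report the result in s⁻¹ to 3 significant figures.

11.3 s⁻¹

kcat = Vmax/[E]total = 461 nM/s / 40.8 nM = 11.3 s⁻¹.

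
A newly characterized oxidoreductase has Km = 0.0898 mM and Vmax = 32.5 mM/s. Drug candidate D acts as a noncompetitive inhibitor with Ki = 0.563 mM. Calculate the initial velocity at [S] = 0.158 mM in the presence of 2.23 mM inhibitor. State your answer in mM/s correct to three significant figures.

With α = 1 + [I]/Ki = 1 + 2.23/0.563 = 4.961, the noncompetitive rate law is v = (Vmax/α)·[S] / (Km + [S]).
v = (32.5/4.961)×0.158 / (0.0898 + 0.158) = 1.035/0.2478 = 4.18 mM/s.

4.18 mM/s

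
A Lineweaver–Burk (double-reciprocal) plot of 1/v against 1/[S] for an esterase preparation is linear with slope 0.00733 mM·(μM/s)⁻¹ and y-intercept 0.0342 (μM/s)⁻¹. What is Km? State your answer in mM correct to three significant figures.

y-intercept = 1/Vmax ⇒ Vmax = 29.2 μM/s; slope = Km/Vmax ⇒ Km = slope × Vmax.
Km = 0.00733 × 29.2 = 0.214 mM.

0.214 mM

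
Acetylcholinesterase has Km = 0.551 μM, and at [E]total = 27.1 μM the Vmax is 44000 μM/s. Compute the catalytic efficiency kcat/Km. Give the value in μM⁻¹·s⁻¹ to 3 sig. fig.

kcat = Vmax/[E]total = 44000/27.1 = 1620 s⁻¹.
kcat/Km = 1620/0.551 = 2950 μM⁻¹·s⁻¹.

2950 μM⁻¹·s⁻¹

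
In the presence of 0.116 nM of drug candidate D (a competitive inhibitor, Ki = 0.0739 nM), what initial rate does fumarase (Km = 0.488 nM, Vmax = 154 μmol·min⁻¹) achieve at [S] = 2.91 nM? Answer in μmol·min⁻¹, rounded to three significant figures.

108 μmol·min⁻¹

With α = 1 + [I]/Ki = 1 + 0.116/0.0739 = 2.570, the competitive rate law is v = Vmax[S] / (αKm + [S]).
v = 154×2.91 / (2.570×0.488 + 2.91) = 448.1/4.164 = 108 μmol·min⁻¹.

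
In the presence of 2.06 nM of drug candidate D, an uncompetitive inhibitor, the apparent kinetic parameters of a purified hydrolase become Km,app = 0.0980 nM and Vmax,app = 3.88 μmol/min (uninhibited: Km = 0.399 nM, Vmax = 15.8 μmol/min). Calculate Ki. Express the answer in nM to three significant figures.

0.671 nM

Uncompetitive: Vmax,app = Vmax/α (and Km,app = Km/α) with α = 1 + [I]/Ki.
α = Vmax/Vmax,app = 15.8/3.88 = 4.072.
Since α = 1 + [I]/Ki, [I]/Ki = 4.072 − 1 = 3.072 and Ki = 2.06/3.072 = 0.671 nM.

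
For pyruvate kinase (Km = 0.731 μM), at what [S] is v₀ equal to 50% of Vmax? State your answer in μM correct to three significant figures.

v/Vmax = [S]/(Km+[S]) = 0.5, so [S] = Km·0.5/(1 − 0.5) = 0.731 × 1.000.
[S] = 0.731 μM.

0.731 μM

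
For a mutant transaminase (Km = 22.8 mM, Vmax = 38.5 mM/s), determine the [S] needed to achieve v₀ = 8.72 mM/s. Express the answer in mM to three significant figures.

Rearranging v = Vmax[S]/(Km+[S]) gives [S] = Km·v/(Vmax − v).
[S] = 22.8 × 8.72 / (38.5 − 8.72) = 198.8/29.78 = 6.68 mM.

6.68 mM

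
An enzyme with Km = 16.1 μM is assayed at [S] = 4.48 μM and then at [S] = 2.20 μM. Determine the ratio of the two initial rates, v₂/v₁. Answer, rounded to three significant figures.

Since Vmax cancels, v₂/v₁ = [S]₂(Km+[S]₁) / [S]₁(Km+[S]₂).
= 2.20×(16.1+4.48) / (4.48×(16.1+2.20)) = 45.28/81.98 = 0.552.

0.552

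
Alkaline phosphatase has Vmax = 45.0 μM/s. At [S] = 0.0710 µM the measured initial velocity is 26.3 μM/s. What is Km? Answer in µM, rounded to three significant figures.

0.0505 µM

v/Vmax = 26.3/45.0 = 0.5844 = [S]/(Km+[S]).
So Km + [S] = [S]/0.5844 = 0.1215 µM, giving Km = 0.1215 − 0.0710 = 0.0505 µM.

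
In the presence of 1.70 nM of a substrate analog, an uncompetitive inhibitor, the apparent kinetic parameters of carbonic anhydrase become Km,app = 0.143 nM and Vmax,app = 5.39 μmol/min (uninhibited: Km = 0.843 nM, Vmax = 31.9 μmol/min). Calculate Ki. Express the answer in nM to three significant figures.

0.346 nM

Uncompetitive: Vmax,app = Vmax/α (and Km,app = Km/α) with α = 1 + [I]/Ki.
α = Vmax/Vmax,app = 31.9/5.39 = 5.918.
Ki = [I]/(α − 1) = 1.70/4.918 = 0.346 nM.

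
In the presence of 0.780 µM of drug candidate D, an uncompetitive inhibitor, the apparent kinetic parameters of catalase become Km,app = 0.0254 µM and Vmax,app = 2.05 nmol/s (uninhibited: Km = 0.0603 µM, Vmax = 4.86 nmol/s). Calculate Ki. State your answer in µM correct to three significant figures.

Uncompetitive: Vmax,app = Vmax/α (and Km,app = Km/α) with α = 1 + [I]/Ki.
α = Vmax/Vmax,app = 4.86/2.05 = 2.371.
Ki = [I]/(α − 1) = 0.780/1.371 = 0.569 µM.

0.569 µM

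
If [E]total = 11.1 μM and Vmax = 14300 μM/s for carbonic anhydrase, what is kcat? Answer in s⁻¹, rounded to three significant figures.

1290 s⁻¹

kcat = Vmax/[E]total = 14300 μM/s / 11.1 μM = 1290 s⁻¹.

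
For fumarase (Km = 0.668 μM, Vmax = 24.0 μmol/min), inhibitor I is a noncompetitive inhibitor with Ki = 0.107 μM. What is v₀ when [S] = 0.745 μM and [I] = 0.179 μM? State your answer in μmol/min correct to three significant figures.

α = 1 + [I]/Ki = 1 + 0.179/0.107 = 2.673.
For a noncompetitive inhibitor, Vmax is reduced to Vmax/α while Km is unchanged: Km,app = 0.668 μM, Vmax,app = 8.98 μmol/min.
v = Vmax,app·[S]/(Km,app + [S]) = 8.98 × 0.745/(0.668 + 0.745) = 4.73 μmol/min.

4.73 μmol/min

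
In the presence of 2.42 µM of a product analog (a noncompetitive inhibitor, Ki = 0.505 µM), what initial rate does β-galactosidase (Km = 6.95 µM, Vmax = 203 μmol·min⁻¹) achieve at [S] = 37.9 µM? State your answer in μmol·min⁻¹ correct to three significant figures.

29.6 μmol·min⁻¹

α = 1 + [I]/Ki = 1 + 2.42/0.505 = 5.792.
For a noncompetitive inhibitor, Vmax is reduced to Vmax/α while Km is unchanged: Km,app = 6.95 µM, Vmax,app = 35.0 μmol·min⁻¹.
v = Vmax,app·[S]/(Km,app + [S]) = 35.0 × 37.9/(6.95 + 37.9) = 29.6 μmol·min⁻¹.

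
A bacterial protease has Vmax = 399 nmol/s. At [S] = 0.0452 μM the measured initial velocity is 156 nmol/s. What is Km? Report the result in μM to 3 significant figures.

0.0704 μM

From v = Vmax[S]/(Km+[S]), Km = [S](Vmax − v)/v.
Km = 0.0452 × (399 − 156) / 156 = 10.98/156 = 0.0704 μM.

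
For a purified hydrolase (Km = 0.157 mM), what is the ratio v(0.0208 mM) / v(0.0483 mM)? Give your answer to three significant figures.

Since Vmax cancels, v₂/v₁ = [S]₂(Km+[S]₁) / [S]₁(Km+[S]₂).
= 0.0208×(0.157+0.0483) / (0.0483×(0.157+0.0208)) = 0.004270/0.008588 = 0.497.

0.497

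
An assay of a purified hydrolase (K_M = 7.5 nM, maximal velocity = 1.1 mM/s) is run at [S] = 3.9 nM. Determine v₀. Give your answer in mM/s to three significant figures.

0.376 mM/s

[S]/(Km+[S]) = 3.9/11.40 = 0.3421, the fractional saturation.
v = 0.3421 × Vmax = 0.3421 × 1.1 = 0.376 mM/s.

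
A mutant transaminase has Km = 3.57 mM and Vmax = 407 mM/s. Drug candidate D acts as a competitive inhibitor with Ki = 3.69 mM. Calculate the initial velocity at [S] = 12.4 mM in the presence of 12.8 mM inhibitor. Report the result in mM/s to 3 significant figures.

178 mM/s

α = 1 + [I]/Ki = 1 + 12.8/3.69 = 4.469.
For a competitive inhibitor, Vmax is unchanged and the apparent Km becomes α·Km: Km,app = 16.0 mM, Vmax,app = 407 mM/s.
v = Vmax,app·[S]/(Km,app + [S]) = 407 × 12.4/(16.0 + 12.4) = 178 mM/s.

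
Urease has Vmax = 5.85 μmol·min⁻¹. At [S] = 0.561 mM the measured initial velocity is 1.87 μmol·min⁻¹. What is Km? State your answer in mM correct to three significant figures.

1.19 mM

From v = Vmax[S]/(Km+[S]), Km = [S](Vmax − v)/v.
Km = 0.561 × (5.85 − 1.87) / 1.87 = 2.233/1.87 = 1.19 mM.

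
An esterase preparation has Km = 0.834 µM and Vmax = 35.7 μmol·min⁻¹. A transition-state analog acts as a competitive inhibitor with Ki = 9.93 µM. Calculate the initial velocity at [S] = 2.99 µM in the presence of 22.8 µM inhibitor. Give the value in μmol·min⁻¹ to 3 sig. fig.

18.6 μmol·min⁻¹

α = 1 + [I]/Ki = 1 + 22.8/9.93 = 3.296.
For a competitive inhibitor, Vmax is unchanged and the apparent Km becomes α·Km: Km,app = 2.75 µM, Vmax,app = 35.7 μmol·min⁻¹.
v = Vmax,app·[S]/(Km,app + [S]) = 35.7 × 2.99/(2.75 + 2.99) = 18.6 μmol·min⁻¹.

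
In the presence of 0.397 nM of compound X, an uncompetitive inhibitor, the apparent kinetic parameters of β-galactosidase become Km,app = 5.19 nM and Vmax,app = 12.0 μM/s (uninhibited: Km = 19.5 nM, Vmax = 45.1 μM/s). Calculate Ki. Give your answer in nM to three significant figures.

0.144 nM

Uncompetitive: Vmax,app = Vmax/α (and Km,app = Km/α) with α = 1 + [I]/Ki.
α = Vmax/Vmax,app = 45.1/12.0 = 3.758.
Ki = [I]/(α − 1) = 0.397/2.758 = 0.144 nM.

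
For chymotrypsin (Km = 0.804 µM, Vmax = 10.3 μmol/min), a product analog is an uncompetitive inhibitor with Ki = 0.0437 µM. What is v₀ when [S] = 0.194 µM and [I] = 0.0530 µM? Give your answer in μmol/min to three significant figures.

α = 1 + [I]/Ki = 1 + 0.0530/0.0437 = 2.213.
For an uncompetitive inhibitor, both parameters are divided by α, giving Vmax/α and Km/α: Km,app = 0.363 µM, Vmax,app = 4.65 μmol/min.
v = Vmax,app·[S]/(Km,app + [S]) = 4.65 × 0.194/(0.363 + 0.194) = 1.62 μmol/min.

1.62 μmol/min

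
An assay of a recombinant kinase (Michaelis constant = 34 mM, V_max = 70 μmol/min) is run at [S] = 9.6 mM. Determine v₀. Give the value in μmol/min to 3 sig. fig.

v = Vmax·[S]/(Km + [S]) = 70 × 9.6 / (34 + 9.6)
  = 672.0 / 43.60 = 15.4 μmol/min.

15.4 μmol/min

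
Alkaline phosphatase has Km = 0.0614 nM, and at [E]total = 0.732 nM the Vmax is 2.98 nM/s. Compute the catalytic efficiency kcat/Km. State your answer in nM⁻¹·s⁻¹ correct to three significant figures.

66.3 nM⁻¹·s⁻¹

kcat = Vmax/[E]total = 2.98/0.732 = 4.07 s⁻¹.
kcat/Km = 4.07/0.0614 = 66.3 nM⁻¹·s⁻¹.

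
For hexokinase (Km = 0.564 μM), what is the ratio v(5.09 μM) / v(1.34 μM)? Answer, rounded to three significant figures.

1.28

The fractional saturations are [S]/(Km+[S]) = 1.34/1.904 = 0.7038 and 5.09/5.654 = 0.9002.
v₂/v₁ is just their ratio: 0.9002/0.7038 = 1.28.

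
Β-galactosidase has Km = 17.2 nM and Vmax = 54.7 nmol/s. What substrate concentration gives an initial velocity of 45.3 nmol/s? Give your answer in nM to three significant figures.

82.9 nM

Rearranging v = Vmax[S]/(Km+[S]) gives [S] = Km·v/(Vmax − v).
[S] = 17.2 × 45.3 / (54.7 − 45.3) = 779.2/9.400 = 82.9 nM.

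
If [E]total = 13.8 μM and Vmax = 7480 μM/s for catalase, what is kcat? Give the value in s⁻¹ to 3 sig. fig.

542 s⁻¹

kcat = Vmax/[E]total = 7480 μM/s / 13.8 μM = 542 s⁻¹.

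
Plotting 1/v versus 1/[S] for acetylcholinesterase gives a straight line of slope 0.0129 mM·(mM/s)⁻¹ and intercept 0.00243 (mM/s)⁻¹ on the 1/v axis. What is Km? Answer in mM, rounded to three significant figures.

5.31 mM

y-intercept = 1/Vmax ⇒ Vmax = 412 mM/s; slope = Km/Vmax ⇒ Km = slope × Vmax.
Km = 0.0129 × 412 = 5.31 mM.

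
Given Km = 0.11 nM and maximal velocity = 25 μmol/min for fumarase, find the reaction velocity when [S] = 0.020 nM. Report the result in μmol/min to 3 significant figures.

[S]/(Km+[S]) = 0.020/0.1300 = 0.1538, the fractional saturation.
v = 0.1538 × Vmax = 0.1538 × 25 = 3.85 μmol/min.

3.85 μmol/min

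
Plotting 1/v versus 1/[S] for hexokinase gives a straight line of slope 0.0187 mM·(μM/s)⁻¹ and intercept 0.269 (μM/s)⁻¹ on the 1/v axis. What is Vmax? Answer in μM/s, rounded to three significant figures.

The y-intercept of a Lineweaver–Burk plot equals 1/Vmax, so Vmax = 1/0.269 = 3.72 μM/s.

3.72 μM/s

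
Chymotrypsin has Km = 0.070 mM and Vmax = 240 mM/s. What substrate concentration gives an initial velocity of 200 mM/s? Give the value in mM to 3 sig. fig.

Rearranging v = Vmax[S]/(Km+[S]) gives [S] = Km·v/(Vmax − v).
[S] = 0.070 × 200 / (240 − 200) = 14.00/40.00 = 0.350 mM.

0.350 mM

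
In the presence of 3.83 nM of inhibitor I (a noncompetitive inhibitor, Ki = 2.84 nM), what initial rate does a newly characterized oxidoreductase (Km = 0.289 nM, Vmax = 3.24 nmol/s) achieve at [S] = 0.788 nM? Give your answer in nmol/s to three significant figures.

1.01 nmol/s

α = 1 + [I]/Ki = 1 + 3.83/2.84 = 2.349.
For a noncompetitive inhibitor, Vmax is reduced to Vmax/α while Km is unchanged: Km,app = 0.289 nM, Vmax,app = 1.38 nmol/s.
v = Vmax,app·[S]/(Km,app + [S]) = 1.38 × 0.788/(0.289 + 0.788) = 1.01 nmol/s.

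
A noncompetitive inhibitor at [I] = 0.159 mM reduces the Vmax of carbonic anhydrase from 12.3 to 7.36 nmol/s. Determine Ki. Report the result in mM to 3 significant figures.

Noncompetitive: Vmax,app = Vmax/α with α = 1 + [I]/Ki.
α = Vmax/Vmax,app = 12.3/7.36 = 1.671.
Since α = 1 + [I]/Ki, [I]/Ki = 1.671 − 1 = 0.6712 and Ki = 0.159/0.6712 = 0.237 mM.

0.237 mM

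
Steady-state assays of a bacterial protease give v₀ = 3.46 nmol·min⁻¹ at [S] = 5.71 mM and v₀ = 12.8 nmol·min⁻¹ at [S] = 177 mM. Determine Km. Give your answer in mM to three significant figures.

In reciprocal form, 1/v = (Km/Vmax)·(1/[S]) + 1/Vmax. The two points give (1/[S], 1/v) = (0.1751, 0.2890) and (0.005650, 0.07812).
Slope = (0.2890 − 0.07812)/(0.1751 − 0.005650) = 1.244; intercept = 0.2890 − 1.244×0.1751 = 0.07109.
Vmax = 1/intercept = 14.1 nmol·min⁻¹; Km = slope × Vmax = 1.244 × 14.1 = 17.5 mM.

17.5 mM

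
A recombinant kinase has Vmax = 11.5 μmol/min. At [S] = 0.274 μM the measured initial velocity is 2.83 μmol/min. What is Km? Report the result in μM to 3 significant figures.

v/Vmax = 2.83/11.5 = 0.2461 = [S]/(Km+[S]).
So Km + [S] = [S]/0.2461 = 1.113 μM, giving Km = 1.113 − 0.274 = 0.839 μM.

0.839 μM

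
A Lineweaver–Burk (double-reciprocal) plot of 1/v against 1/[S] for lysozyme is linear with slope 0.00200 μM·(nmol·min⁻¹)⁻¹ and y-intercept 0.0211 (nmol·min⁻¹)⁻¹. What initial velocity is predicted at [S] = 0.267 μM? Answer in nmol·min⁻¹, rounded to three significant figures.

The y-intercept is 1/Vmax, so Vmax = 1/0.0211 = 47.4 nmol·min⁻¹.
The slope is Km/Vmax, so Km = 0.00200 × 47.4 = 0.0948 μM.
Then v = 47.4 × 0.267/(0.0948 + 0.267) = 35.0 nmol·min⁻¹.

35.0 nmol·min⁻¹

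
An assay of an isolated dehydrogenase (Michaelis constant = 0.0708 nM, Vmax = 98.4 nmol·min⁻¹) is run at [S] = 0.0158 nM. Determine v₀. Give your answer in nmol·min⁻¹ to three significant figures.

18.0 nmol·min⁻¹

v = Vmax·[S]/(Km + [S]) = 98.4 × 0.0158 / (0.0708 + 0.0158)
  = 1.555 / 0.08660 = 18.0 nmol·min⁻¹.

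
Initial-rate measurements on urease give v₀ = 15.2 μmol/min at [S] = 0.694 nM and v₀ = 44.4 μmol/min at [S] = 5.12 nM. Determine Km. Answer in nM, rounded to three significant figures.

In reciprocal form, 1/v = (Km/Vmax)·(1/[S]) + 1/Vmax. The two points give (1/[S], 1/v) = (1.441, 0.06579) and (0.1953, 0.02252).
Slope = (0.06579 − 0.02252)/(1.441 − 0.1953) = 0.03474; intercept = 0.06579 − 0.03474×1.441 = 0.01574.
Vmax = 1/intercept = 63.5 μmol/min; Km = slope × Vmax = 0.03474 × 63.5 = 2.21 nM.

2.21 nM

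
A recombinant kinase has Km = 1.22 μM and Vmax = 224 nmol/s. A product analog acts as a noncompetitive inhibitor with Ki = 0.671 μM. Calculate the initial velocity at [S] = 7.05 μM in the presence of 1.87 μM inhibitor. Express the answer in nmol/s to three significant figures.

With α = 1 + [I]/Ki = 1 + 1.87/0.671 = 3.787, the noncompetitive rate law is v = (Vmax/α)·[S] / (Km + [S]).
v = (224/3.787)×7.05 / (1.22 + 7.05) = 417.0/8.270 = 50.4 nmol/s.

50.4 nmol/s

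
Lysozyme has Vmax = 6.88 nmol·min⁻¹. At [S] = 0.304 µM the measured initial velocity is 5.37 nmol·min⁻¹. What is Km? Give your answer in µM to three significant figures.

From v = Vmax[S]/(Km+[S]), Km = [S](Vmax − v)/v.
Km = 0.304 × (6.88 − 5.37) / 5.37 = 0.4590/5.37 = 0.0855 µM.

0.0855 µM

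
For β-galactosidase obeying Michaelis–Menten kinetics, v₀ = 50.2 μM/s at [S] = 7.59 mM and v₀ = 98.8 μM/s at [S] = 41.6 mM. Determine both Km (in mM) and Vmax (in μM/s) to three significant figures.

Km = 11.5 mM; Vmax = 126 μM/s

From v = Vmax[S]/(Km+[S]), each point gives Vmax = v(Km+[S])/[S].
Equating: 50.2(Km+7.59)/7.59 = 98.8(Km+41.6)/41.6.
6.614·Km + 50.2 = 2.375·Km + 98.8, so (6.614 − 2.375)·Km = 98.8 − 50.2.
Km = 48.60/4.239 = 11.5 mM; then Vmax = 50.2(11.5+7.59)/7.59 = 126 μM/s.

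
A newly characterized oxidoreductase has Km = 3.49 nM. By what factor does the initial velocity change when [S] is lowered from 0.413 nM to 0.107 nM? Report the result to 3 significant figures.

Since Vmax cancels, v₂/v₁ = [S]₂(Km+[S]₁) / [S]₁(Km+[S]₂).
= 0.107×(3.49+0.413) / (0.413×(3.49+0.107)) = 0.4176/1.486 = 0.281.

0.281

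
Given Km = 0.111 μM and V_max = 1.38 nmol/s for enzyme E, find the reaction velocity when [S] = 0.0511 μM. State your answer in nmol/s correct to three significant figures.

0.435 nmol/s

[S]/(Km+[S]) = 0.0511/0.1621 = 0.3152, the fractional saturation.
v = 0.3152 × Vmax = 0.3152 × 1.38 = 0.435 nmol/s.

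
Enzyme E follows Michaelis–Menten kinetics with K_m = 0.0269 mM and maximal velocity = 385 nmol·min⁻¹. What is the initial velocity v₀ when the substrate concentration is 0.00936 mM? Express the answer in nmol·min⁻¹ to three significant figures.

[S]/(Km+[S]) = 0.00936/0.03626 = 0.2581, the fractional saturation.
v = 0.2581 × Vmax = 0.2581 × 385 = 99.4 nmol·min⁻¹.

99.4 nmol·min⁻¹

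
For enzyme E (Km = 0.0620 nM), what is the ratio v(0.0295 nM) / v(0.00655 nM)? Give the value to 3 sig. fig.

The fractional saturations are [S]/(Km+[S]) = 0.00655/0.06855 = 0.09555 and 0.0295/0.09150 = 0.3224.
v₂/v₁ is just their ratio: 0.3224/0.09555 = 3.37.

3.37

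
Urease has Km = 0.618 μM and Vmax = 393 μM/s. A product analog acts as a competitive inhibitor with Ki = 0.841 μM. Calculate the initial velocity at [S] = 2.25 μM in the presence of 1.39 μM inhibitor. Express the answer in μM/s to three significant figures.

α = 1 + [I]/Ki = 1 + 1.39/0.841 = 2.653.
For a competitive inhibitor, Vmax is unchanged and the apparent Km becomes α·Km: Km,app = 1.64 μM, Vmax,app = 393 μM/s.
v = Vmax,app·[S]/(Km,app + [S]) = 393 × 2.25/(1.64 + 2.25) = 227 μM/s.

227 μM/s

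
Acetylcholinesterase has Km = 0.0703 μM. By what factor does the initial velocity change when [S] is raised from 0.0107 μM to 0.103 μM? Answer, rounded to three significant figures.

Since Vmax cancels, v₂/v₁ = [S]₂(Km+[S]₁) / [S]₁(Km+[S]₂).
= 0.103×(0.0703+0.0107) / (0.0107×(0.0703+0.103)) = 0.008343/0.001854 = 4.50.

4.50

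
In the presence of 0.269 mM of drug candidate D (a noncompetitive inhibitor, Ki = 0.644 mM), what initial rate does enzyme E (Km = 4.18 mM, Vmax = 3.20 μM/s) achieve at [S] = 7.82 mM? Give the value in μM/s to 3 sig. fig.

With α = 1 + [I]/Ki = 1 + 0.269/0.644 = 1.418, the noncompetitive rate law is v = (Vmax/α)·[S] / (Km + [S]).
v = (3.20/1.418)×7.82 / (4.18 + 7.82) = 17.65/12.00 = 1.47 μM/s.

1.47 μM/s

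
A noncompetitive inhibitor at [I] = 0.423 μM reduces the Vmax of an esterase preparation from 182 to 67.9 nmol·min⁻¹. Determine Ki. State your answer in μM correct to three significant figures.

0.252 μM

Noncompetitive: Vmax,app = Vmax/α with α = 1 + [I]/Ki.
α = Vmax/Vmax,app = 182/67.9 = 2.680.
Since α = 1 + [I]/Ki, [I]/Ki = 2.680 − 1 = 1.680 and Ki = 0.423/1.680 = 0.252 μM.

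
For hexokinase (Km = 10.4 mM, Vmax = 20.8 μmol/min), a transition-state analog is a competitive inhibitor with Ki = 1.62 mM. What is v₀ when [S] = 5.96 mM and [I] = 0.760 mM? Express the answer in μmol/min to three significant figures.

5.84 μmol/min

With α = 1 + [I]/Ki = 1 + 0.760/1.62 = 1.469, the competitive rate law is v = Vmax[S] / (αKm + [S]).
v = 20.8×5.96 / (1.469×10.4 + 5.96) = 124.0/21.24 = 5.84 μmol/min.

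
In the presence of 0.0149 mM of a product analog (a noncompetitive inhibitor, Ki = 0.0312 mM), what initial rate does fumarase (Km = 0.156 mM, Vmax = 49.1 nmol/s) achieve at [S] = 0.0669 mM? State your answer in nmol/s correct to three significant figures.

With α = 1 + [I]/Ki = 1 + 0.0149/0.0312 = 1.478, the noncompetitive rate law is v = (Vmax/α)·[S] / (Km + [S]).
v = (49.1/1.478)×0.0669 / (0.156 + 0.0669) = 2.223/0.2229 = 9.97 nmol/s.

9.97 nmol/s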